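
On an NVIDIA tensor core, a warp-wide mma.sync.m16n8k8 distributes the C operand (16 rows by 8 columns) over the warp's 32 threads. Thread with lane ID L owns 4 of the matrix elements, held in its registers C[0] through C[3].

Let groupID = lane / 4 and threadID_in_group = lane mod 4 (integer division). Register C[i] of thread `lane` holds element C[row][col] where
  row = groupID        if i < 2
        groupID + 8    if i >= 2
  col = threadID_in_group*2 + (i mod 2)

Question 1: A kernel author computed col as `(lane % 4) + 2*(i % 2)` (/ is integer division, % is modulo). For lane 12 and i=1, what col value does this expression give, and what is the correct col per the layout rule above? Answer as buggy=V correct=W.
buggy=2 correct=1

`(lane % 4) + 2*(i % 2)`[12,1]⇒2
lane 12: gr=3 (12/4), th=0 (12%4)
i=1: r=3+0=3, c=0*2+1=1
col: 2 vs 1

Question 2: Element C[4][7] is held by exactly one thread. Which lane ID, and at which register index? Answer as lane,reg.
r=4⇒gr=4,Rb=0  c=7⇒th=3,odd=1
L=4*4+3=19  i=0*2+1=1

19,1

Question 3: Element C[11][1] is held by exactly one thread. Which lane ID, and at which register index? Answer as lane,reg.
r: 11->gid=3,r8=1  c: 1->tid=0,i&1=1
L=3*4+0=12  i=1*2+1=3

12,3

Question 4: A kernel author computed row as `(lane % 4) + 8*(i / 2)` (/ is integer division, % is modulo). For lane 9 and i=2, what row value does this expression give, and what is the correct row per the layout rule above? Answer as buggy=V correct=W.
buggy=9 correct=10

`(lane % 4) + 8*(i / 2)`[9,2]->9
L=9->gid=9>>2=2, tid=9&3=1
[2]->row 2+8=10  col 1·2+0=2
row: 9 vs 10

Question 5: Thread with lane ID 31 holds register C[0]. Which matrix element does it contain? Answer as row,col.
7,6

L=31->gid=31>>2=7, tid=31&3=3
[0]->row 7+0=7  col 3·2+0=6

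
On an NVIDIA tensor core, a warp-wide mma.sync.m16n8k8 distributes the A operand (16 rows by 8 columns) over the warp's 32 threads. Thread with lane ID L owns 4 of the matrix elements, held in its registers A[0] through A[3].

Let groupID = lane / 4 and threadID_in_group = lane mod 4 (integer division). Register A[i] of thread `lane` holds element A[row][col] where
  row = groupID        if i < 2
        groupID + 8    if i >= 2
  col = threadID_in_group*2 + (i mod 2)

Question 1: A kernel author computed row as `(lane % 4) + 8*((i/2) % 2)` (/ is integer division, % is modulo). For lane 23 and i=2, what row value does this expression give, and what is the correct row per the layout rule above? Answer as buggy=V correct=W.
buggy=11 correct=13

`(lane % 4) + 8*((i/2) % 2)`[23,2]⇒11
lane 23: gr=5 (23/4), th=3 (23%4)
i=2: r=5+8=13, c=3*2+0=6
row: 11 vs 13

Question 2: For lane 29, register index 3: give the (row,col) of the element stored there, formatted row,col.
15,3

L=29→G=29>>2=7, T=29&3=1
[3]→row 7+8=15  col 1·2+1=3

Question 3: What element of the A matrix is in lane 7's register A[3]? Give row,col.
7: grp=1,tig=3
[3] (1+8,3*2+1) = (9,7)

9,7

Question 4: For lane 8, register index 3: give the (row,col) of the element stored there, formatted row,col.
10,1

lane 8→8/4=2, 8 mod 4=0
i=3  r:2+8→10  c:2·0+1→1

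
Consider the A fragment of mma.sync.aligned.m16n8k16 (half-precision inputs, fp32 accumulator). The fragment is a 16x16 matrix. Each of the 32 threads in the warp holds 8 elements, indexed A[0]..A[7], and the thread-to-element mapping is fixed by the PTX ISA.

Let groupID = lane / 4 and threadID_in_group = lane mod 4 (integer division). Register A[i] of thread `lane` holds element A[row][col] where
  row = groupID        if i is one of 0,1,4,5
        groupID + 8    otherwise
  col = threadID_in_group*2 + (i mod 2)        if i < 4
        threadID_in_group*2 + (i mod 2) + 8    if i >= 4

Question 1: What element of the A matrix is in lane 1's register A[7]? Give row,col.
lane 1->1/4=0, 1 mod 4=1
i=7  r:0+8->8  c:2·1+1+8->11

8,11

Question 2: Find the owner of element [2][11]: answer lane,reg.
9,5

r=2→G=2,rhi=0  c=11→chi=1,T=1,p=1
L=2*4+1=9  i=1*4+0*2+1=5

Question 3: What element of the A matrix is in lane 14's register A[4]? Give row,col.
3,12

lane 14=>14/4=3, 14 mod 4=2
i=4  r:3+0=>3  c:2·2+0+8=>12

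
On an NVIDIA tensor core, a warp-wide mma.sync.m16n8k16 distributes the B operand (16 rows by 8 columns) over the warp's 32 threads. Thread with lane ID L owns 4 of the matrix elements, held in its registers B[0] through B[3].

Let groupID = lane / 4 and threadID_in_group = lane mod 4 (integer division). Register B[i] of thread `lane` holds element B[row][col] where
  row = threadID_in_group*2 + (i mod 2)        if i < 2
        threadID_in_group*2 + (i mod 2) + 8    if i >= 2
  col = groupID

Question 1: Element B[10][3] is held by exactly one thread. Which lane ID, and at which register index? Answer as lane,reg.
c=3→G=3  r=10→rhi=1,T=1,p=0
L=3*4+1=13  i=1*2+0=2

13,2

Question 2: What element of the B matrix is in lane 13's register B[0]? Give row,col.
lane 13⇒13/4=3, 13 mod 4=1
i=0  r:2·1+0+0⇒2  c:3

2,3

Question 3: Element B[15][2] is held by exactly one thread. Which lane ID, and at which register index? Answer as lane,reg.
11,3

c: 2->gid=2  r: 15->r8=1,tid=3,i&1=1
L=2*4+3=11  i=1*2+1=3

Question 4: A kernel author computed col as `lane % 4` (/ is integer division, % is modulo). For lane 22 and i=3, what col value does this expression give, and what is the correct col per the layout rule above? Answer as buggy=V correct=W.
`lane % 4`[22,3]->2
L=22->gid=22>>2=5, tid=22&3=2
[3]->row 2·2+1+8=13  col gid=5
col: 2 vs 5

buggy=2 correct=5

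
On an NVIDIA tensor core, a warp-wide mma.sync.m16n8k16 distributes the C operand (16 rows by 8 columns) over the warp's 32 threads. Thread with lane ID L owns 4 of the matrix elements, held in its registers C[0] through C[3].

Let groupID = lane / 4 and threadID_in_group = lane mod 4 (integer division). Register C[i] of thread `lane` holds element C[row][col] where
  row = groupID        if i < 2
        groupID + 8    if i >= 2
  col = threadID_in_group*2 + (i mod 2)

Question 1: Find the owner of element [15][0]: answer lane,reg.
28,2

r=15→G=7,rhi=1  c=0→T=0,p=0
L=7*4+0=28  i=1*2+0=2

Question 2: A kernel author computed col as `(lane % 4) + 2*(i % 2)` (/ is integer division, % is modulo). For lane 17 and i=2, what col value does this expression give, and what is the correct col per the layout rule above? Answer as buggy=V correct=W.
`(lane % 4) + 2*(i % 2)`[17,2]⇒1
lane 17⇒17/4=4, 17 mod 4=1
i=2  r:4+8⇒12  c:2·1+0⇒2
col: 1 vs 2

buggy=1 correct=2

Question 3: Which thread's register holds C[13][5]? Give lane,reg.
r=13->g=5,rb=1  c=5->t=2,b0=1
L=5*4+2=22  i=1*2+1=3

22,3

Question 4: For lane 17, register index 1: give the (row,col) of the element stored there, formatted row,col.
4,3

lane 17→17/4=4, 17 mod 4=1
i=1  r:4+0→4  c:2·1+1→3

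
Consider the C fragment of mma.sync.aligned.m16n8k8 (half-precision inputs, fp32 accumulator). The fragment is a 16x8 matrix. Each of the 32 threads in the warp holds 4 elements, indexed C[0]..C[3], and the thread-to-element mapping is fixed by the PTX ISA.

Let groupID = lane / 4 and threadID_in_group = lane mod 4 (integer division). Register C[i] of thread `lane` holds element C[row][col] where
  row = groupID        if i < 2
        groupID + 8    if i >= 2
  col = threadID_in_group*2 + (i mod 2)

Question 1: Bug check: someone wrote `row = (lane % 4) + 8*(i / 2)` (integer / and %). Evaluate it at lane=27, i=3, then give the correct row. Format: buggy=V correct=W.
buggy=11 correct=14

`(lane % 4) + 8*(i / 2)`[27,3]⇒11
L=27⇒gr=27>>2=6, th=27&3=3
[3]⇒row 6+8=14  col 3·2+1=7
row: 11 vs 14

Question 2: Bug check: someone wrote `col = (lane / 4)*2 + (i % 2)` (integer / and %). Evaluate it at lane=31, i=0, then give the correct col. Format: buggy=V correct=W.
`(lane / 4)*2 + (i % 2)`[31,0]->14
31: gid=7,tid=3
[0] (7+0,3*2+0) = (7,6)
col: 14 vs 6

buggy=14 correct=6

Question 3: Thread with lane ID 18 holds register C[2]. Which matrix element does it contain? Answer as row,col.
12,4

L=18→G=18>>2=4, T=18&3=2
[2]→row 4+8=12  col 2·2+0=4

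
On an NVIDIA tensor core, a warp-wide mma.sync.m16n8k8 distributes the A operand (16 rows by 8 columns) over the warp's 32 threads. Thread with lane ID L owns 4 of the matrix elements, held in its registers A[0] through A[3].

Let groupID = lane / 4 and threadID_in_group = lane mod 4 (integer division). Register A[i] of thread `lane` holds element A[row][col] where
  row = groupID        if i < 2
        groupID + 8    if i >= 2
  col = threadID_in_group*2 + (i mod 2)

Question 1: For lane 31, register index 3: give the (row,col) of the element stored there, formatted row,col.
L=31->gid=31>>2=7, tid=31&3=3
[3]->row 7+8=15  col 3·2+1=7

15,7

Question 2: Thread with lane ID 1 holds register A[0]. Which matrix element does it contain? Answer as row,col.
lane 1→1/4=0, 1 mod 4=1
i=0  r:0+0→0  c:2·1+0→2

0,2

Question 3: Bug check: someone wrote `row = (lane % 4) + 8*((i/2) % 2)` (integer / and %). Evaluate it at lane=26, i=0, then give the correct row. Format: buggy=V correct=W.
buggy=2 correct=6

`(lane % 4) + 8*((i/2) % 2)`[26,0]->2
lane 26->26/4=6, 26 mod 4=2
i=0  r:6+0->6  c:2·2+0->4
row: 2 vs 6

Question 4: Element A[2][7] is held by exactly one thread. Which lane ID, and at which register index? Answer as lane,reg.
11,1

r=2⇒gr=2,Rb=0  c=7⇒th=3,odd=1
L=2*4+3=11  i=0*2+1=1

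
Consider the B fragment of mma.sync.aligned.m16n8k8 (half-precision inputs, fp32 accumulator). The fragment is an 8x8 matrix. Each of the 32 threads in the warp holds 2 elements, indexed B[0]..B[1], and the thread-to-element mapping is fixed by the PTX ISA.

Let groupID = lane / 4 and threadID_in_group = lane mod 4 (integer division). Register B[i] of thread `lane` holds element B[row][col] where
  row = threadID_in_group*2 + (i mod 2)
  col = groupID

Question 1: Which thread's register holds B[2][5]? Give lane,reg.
c=5->g=5  r=2->t=1,b0=0
L=5*4+1=21  i=0=0

21,0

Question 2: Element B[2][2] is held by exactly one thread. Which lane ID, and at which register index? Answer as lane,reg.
c:2=>grp=2  r:2=>tig=1,lo=0
L=2*4+1=9  i=0=0

9,0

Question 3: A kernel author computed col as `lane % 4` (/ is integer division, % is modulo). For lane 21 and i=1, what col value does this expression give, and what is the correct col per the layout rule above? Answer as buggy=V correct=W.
buggy=1 correct=5

`lane % 4`[21,1]->1
lane 21->21/4=5, 21 mod 4=1
i=1  r:2·1+1->3  c:5
col: 1 vs 5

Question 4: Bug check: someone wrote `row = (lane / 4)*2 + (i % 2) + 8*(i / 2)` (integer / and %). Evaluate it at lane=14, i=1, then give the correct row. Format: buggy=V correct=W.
buggy=7 correct=5

`(lane / 4)*2 + (i % 2) + 8*(i / 2)`[14,1]=>7
lane 14=>14/4=3, 14 mod 4=2
i=1  r:2·2+1=>5  c:3
row: 7 vs 5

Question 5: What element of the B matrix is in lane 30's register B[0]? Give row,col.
4,7

L=30=>grp=30>>2=7, tig=30&3=2
[0]=>row 2·2+0=4  col grp=7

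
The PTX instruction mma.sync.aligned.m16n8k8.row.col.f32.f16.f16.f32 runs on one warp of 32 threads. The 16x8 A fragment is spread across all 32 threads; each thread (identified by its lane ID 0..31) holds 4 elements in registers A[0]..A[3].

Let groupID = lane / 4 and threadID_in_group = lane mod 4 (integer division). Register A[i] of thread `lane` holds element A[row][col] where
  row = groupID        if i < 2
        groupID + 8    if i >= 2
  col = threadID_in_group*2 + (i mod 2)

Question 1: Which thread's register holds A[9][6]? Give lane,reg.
7,2

r=9->g=1,rb=1  c=6->t=3,b0=0
L=1*4+3=7  i=1*2+0=2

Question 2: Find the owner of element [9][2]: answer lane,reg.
r=9→G=1,rhi=1  c=2→T=1,p=0
L=1*4+1=5  i=1*2+0=2

5,2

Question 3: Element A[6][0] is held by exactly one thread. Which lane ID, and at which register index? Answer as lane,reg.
r=6→G=6,rhi=0  c=0→T=0,p=0
L=6*4+0=24  i=0*2+0=0

24,0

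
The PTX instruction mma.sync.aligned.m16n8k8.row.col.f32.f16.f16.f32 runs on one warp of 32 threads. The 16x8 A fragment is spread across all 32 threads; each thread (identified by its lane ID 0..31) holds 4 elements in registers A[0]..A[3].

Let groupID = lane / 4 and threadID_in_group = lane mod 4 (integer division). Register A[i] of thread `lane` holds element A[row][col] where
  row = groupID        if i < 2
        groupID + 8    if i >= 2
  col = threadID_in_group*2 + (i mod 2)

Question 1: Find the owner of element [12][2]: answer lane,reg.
r:12=>grp=4,rB=1  c:2=>tig=1,lo=0
L=4*4+1=17  i=1*2+0=2

17,2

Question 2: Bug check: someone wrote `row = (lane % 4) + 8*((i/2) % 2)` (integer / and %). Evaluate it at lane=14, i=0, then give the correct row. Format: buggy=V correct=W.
`(lane % 4) + 8*((i/2) % 2)`[14,0]=>2
lane 14: grp=3 (14/4), tig=2 (14%4)
i=0: r=3+0=3, c=2*2+0=4
row: 2 vs 3

buggy=2 correct=3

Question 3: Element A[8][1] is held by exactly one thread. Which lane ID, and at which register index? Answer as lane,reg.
0,3

r=8⇒gr=0,Rb=1  c=1⇒th=0,odd=1
L=0*4+0=0  i=1*2+1=3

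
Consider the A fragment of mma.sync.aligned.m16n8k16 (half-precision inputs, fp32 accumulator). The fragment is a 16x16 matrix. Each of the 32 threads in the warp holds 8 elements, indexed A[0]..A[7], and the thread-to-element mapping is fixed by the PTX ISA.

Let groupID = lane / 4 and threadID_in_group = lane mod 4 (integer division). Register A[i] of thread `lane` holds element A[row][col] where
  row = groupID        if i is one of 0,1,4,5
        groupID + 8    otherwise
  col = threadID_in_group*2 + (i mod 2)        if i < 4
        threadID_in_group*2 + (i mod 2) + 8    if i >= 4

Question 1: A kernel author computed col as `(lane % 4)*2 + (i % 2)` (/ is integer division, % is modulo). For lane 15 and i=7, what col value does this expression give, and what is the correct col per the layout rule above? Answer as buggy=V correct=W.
`(lane % 4)*2 + (i % 2)`[15,7]->7
15: gid=3,tid=3
[7] (3+8,3*2+1+8) = (11,15)
col: 7 vs 15

buggy=7 correct=15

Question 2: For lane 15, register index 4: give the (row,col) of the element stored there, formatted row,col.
3,14

L=15→G=15>>2=3, T=15&3=3
[4]→row 3+0=3  col 3·2+0+8=14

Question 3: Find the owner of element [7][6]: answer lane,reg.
r=7->g=7,rb=0  c=6->cb=0,t=3,b0=0
L=7*4+3=31  i=0*4+0*2+0=0

31,0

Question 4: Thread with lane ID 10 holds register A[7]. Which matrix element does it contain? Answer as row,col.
lane 10: gr=2 (10/4), th=2 (10%4)
i=7: r=2+8=10, c=2*2+1+8=13

10,13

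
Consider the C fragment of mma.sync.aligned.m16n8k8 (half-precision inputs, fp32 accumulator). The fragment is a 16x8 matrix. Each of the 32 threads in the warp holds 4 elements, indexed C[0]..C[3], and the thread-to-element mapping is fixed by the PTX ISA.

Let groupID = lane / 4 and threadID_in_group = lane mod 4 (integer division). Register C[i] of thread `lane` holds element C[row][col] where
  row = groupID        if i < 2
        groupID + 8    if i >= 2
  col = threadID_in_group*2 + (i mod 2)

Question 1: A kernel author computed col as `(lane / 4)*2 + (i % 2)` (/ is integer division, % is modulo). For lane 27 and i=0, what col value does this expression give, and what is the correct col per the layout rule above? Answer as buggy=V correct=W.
buggy=12 correct=6

`(lane / 4)*2 + (i % 2)`[27,0]=>12
L=27=>grp=27>>2=6, tig=27&3=3
[0]=>row 6+0=6  col 3·2+0=6
col: 12 vs 6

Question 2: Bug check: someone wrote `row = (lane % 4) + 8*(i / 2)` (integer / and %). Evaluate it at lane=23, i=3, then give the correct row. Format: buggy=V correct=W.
`(lane % 4) + 8*(i / 2)`[23,3]⇒11
L=23⇒gr=23>>2=5, th=23&3=3
[3]⇒row 5+8=13  col 3·2+1=7
row: 11 vs 13

buggy=11 correct=13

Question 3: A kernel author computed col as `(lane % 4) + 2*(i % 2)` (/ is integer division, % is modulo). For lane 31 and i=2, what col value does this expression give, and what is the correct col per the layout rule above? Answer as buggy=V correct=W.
`(lane % 4) + 2*(i % 2)`[31,2]->3
lane 31->31/4=7, 31 mod 4=3
i=2  r:7+8->15  c:2·3+0->6
col: 3 vs 6

buggy=3 correct=6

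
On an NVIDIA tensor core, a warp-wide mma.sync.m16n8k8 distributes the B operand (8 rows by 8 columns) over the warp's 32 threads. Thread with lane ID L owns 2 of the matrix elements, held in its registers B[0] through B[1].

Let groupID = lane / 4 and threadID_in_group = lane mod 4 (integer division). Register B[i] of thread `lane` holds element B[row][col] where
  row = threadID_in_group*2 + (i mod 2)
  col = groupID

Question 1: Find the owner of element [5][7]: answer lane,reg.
c=7->g=7  r=5->t=2,b0=1
L=7*4+2=30  i=1=1

30,1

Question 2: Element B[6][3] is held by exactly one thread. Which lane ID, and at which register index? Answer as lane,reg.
c=3->g=3  r=6->t=3,b0=0
L=3*4+3=15  i=0=0

15,0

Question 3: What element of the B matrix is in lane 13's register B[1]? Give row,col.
3,3

lane 13→13/4=3, 13 mod 4=1
i=1  r:2·1+1→3  c:3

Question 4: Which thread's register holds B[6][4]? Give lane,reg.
c=4->g=4  r=6->t=3,b0=0
L=4*4+3=19  i=0=0

19,0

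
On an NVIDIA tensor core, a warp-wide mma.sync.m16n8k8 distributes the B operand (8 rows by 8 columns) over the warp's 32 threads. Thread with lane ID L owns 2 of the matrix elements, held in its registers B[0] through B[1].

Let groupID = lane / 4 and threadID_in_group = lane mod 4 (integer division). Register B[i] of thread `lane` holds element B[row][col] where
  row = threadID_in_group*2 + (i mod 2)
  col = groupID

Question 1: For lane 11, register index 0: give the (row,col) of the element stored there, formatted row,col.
6,2

lane 11: gr=2 (11/4), th=3 (11%4)
i=0: r=3*2+0=6, c=gr=2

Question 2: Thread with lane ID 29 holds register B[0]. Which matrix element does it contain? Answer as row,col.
2,7

L=29->gid=29>>2=7, tid=29&3=1
[0]->row 1·2+0=2  col gid=7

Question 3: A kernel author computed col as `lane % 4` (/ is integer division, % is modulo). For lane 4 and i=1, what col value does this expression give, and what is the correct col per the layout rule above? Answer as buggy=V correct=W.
`lane % 4`[4,1]⇒0
lane 4⇒4/4=1, 4 mod 4=0
i=1  r:2·0+1⇒1  c:1
col: 0 vs 1

buggy=0 correct=1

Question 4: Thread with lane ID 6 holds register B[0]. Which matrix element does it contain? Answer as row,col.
4,1

6: G=1,T=2
[0] (2*2+0,1) = (4,1)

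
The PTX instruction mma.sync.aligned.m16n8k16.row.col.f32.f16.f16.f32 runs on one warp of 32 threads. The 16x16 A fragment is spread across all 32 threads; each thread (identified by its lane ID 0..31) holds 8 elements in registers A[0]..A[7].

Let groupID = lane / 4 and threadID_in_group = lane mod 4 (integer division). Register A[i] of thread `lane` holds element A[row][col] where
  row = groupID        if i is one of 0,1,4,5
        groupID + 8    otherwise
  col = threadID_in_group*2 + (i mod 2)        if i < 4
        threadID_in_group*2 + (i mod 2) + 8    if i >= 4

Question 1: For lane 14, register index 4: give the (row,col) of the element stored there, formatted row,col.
14: gr=3,th=2
[4] (3+0,2*2+0+8) = (3,12)

3,12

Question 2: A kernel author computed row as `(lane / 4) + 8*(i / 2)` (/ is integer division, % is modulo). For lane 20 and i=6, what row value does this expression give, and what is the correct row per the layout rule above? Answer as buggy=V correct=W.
buggy=29 correct=13

`(lane / 4) + 8*(i / 2)`[20,6]→29
lane 20: G=5 (20/4), T=0 (20%4)
i=6: r=5+8=13, c=0*2+0+8=8
row: 29 vs 13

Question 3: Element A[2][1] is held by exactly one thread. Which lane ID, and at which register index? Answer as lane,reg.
r:2=>grp=2,rB=0  c:1=>cB=0,tig=0,lo=1
L=2*4+0=8  i=0*4+0*2+1=1

8,1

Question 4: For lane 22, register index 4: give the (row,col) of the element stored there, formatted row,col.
5,12

22: gr=5,th=2
[4] (5+0,2*2+0+8) = (5,12)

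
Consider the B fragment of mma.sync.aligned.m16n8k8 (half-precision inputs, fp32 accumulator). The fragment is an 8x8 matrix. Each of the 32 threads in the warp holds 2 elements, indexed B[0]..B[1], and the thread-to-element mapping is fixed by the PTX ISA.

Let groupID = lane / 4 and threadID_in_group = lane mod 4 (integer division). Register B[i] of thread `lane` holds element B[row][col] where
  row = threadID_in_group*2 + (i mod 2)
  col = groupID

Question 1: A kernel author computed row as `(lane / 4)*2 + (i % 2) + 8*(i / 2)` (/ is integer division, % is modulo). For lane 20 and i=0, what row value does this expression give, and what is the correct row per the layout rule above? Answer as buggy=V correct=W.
buggy=10 correct=0

`(lane / 4)*2 + (i % 2) + 8*(i / 2)`[20,0]=>10
lane 20=>20/4=5, 20 mod 4=0
i=0  r:2·0+0=>0  c:5
row: 10 vs 0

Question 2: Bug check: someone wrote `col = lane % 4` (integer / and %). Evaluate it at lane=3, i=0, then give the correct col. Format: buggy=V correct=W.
`lane % 4`[3,0]->3
lane 3: g=0 (3/4), t=3 (3%4)
i=0: r=3*2+0=6, c=g=0
col: 3 vs 0

buggy=3 correct=0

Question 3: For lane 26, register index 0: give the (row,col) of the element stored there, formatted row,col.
4,6

lane 26→26/4=6, 26 mod 4=2
i=0  r:2·2+0→4  c:6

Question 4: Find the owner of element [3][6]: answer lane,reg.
25,1

c=6->g=6  r=3->t=1,b0=1
L=6*4+1=25  i=1=1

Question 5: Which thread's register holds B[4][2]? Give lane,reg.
c=2→G=2  r=4→T=2,p=0
L=2*4+2=10  i=0=0

10,0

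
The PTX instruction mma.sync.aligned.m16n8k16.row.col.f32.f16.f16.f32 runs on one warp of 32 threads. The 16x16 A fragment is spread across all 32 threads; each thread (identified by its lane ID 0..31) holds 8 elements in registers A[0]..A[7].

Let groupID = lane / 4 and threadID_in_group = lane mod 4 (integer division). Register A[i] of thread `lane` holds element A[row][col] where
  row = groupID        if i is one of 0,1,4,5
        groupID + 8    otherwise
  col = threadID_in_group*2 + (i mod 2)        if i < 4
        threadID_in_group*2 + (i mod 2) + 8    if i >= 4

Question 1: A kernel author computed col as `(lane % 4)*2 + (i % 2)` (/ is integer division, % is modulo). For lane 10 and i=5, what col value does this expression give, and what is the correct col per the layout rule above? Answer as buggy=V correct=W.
`(lane % 4)*2 + (i % 2)`[10,5]->5
lane 10: g=2 (10/4), t=2 (10%4)
i=5: r=2+0=2, c=2*2+1+8=13
col: 5 vs 13

buggy=5 correct=13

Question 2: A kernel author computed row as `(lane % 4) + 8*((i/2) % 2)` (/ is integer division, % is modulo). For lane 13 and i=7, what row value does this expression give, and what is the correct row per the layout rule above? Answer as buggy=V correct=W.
`(lane % 4) + 8*((i/2) % 2)`[13,7]=>9
lane 13: grp=3 (13/4), tig=1 (13%4)
i=7: r=3+8=11, c=1*2+1+8=11
row: 9 vs 11

buggy=9 correct=11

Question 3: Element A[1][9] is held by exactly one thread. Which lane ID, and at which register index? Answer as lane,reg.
4,5

r=1⇒gr=1,Rb=0  c=9⇒Cb=1,th=0,odd=1
L=1*4+0=4  i=1*4+0*2+1=5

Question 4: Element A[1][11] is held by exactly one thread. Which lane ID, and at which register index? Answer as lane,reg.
5,5

r: 1->gid=1,r8=0  c: 11->c8=1,tid=1,i&1=1
L=1*4+1=5  i=1*4+0*2+1=5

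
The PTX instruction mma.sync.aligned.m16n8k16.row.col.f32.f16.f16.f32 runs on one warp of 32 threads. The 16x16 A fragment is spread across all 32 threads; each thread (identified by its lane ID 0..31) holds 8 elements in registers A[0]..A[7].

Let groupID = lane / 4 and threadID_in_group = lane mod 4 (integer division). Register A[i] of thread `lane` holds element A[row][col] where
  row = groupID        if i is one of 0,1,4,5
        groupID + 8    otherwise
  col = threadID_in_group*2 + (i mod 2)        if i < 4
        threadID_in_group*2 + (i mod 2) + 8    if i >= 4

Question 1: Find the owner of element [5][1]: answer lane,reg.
r: 5->gid=5,r8=0  c: 1->c8=0,tid=0,i&1=1
L=5*4+0=20  i=0*4+0*2+1=1

20,1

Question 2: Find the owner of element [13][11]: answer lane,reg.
21,7

r=13⇒gr=5,Rb=1  c=11⇒Cb=1,th=1,odd=1
L=5*4+1=21  i=1*4+1*2+1=7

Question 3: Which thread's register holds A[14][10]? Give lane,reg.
25,6

r=14->g=6,rb=1  c=10->cb=1,t=1,b0=0
L=6*4+1=25  i=1*4+1*2+0=6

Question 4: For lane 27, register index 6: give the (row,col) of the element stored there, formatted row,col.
27: grp=6,tig=3
[6] (6+8,3*2+0+8) = (14,14)

14,14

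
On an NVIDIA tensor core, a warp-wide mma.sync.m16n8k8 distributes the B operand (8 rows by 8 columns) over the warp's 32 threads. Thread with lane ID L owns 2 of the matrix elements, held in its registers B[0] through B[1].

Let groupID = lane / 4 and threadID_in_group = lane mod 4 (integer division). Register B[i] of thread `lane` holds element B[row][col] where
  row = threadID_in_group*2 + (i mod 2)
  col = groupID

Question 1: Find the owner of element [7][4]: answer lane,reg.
19,1

c=4->g=4  r=7->t=3,b0=1
L=4*4+3=19  i=1=1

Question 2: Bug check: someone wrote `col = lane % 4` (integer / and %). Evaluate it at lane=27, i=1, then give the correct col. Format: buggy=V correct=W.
buggy=3 correct=6

`lane % 4`[27,1]->3
lane 27->27/4=6, 27 mod 4=3
i=1  r:2·3+1->7  c:6
col: 3 vs 6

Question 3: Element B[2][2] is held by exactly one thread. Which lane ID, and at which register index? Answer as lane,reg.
9,0

c:2=>grp=2  r:2=>tig=1,lo=0
L=2*4+1=9  i=0=0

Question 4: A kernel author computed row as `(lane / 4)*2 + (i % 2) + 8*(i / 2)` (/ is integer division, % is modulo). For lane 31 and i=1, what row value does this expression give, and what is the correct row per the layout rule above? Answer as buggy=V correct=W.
`(lane / 4)*2 + (i % 2) + 8*(i / 2)`[31,1]⇒15
L=31⇒gr=31>>2=7, th=31&3=3
[1]⇒row 3·2+1=7  col gr=7
row: 15 vs 7

buggy=15 correct=7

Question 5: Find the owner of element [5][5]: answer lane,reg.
c=5⇒gr=5  r=5⇒th=2,odd=1
L=5*4+2=22  i=1=1

22,1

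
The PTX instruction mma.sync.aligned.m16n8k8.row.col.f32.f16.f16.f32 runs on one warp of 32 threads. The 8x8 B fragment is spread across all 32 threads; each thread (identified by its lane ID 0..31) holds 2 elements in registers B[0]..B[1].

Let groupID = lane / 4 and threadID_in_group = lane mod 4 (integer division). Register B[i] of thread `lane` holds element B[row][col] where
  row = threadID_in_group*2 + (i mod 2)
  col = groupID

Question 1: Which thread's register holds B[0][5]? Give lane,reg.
c=5⇒gr=5  r=0⇒th=0,odd=0
L=5*4+0=20  i=0=0

20,0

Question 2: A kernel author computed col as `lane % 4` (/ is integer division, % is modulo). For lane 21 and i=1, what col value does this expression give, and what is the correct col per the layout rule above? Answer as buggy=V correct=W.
`lane % 4`[21,1]=>1
lane 21: grp=5 (21/4), tig=1 (21%4)
i=1: r=1*2+1=3, c=grp=5
col: 1 vs 5

buggy=1 correct=5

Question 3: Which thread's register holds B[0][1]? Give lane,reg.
c:1=>grp=1  r:0=>tig=0,lo=0
L=1*4+0=4  i=0=0

4,0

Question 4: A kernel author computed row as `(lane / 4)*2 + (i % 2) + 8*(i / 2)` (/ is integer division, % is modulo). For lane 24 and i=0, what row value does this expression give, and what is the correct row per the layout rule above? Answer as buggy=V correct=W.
`(lane / 4)*2 + (i % 2) + 8*(i / 2)`[24,0]⇒12
24: gr=6,th=0
[0] (0*2+0,6) = (0,6)
row: 12 vs 0

buggy=12 correct=0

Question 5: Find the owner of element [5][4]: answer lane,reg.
c=4->g=4  r=5->t=2,b0=1
L=4*4+2=18  i=1=1

18,1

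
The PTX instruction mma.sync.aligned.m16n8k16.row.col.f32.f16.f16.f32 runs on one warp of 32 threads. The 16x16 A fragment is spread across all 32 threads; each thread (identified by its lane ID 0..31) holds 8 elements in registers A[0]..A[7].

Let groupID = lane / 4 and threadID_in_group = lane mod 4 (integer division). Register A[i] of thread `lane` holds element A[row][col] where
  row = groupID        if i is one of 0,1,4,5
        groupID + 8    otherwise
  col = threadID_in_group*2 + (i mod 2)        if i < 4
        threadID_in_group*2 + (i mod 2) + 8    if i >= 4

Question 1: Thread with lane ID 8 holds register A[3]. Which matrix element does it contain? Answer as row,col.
L=8->gid=8>>2=2, tid=8&3=0
[3]->row 2+8=10  col 0·2+1+0=1

10,1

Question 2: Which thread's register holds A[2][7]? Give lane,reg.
11,1

r=2->g=2,rb=0  c=7->cb=0,t=3,b0=1
L=2*4+3=11  i=0*4+0*2+1=1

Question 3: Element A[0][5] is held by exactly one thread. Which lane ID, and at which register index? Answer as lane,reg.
2,1

r:0=>grp=0,rB=0  c:5=>cB=0,tig=2,lo=1
L=0*4+2=2  i=0*4+0*2+1=1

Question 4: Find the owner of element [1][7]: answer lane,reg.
7,1

r:1=>grp=1,rB=0  c:7=>cB=0,tig=3,lo=1
L=1*4+3=7  i=0*4+0*2+1=1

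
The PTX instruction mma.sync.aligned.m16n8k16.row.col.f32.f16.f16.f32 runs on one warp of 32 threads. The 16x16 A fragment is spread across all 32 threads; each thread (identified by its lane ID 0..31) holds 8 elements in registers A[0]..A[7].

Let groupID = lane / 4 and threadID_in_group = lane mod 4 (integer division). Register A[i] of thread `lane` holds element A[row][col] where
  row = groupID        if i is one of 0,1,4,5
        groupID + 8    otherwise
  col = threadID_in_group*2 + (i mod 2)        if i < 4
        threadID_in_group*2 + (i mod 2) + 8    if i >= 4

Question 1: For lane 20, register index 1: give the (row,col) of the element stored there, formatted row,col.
20: grp=5,tig=0
[1] (5+0,0*2+1+0) = (5,1)

5,1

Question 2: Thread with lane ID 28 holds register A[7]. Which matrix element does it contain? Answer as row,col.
15,9

L=28->g=28>>2=7, t=28&3=0
[7]->row 7+8=15  col 0·2+1+8=9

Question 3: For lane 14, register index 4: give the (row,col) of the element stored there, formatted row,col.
3,12

14: gid=3,tid=2
[4] (3+0,2*2+0+8) = (3,12)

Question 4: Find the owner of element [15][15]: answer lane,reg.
31,7

r=15→G=7,rhi=1  c=15→chi=1,T=3,p=1
L=7*4+3=31  i=1*4+1*2+1=7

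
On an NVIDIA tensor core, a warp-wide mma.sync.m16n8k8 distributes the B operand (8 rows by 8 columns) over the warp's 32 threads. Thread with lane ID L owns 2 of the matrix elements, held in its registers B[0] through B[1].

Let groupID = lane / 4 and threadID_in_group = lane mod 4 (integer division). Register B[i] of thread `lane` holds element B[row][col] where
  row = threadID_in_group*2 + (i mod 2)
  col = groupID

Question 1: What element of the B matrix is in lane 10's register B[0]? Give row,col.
4,2

10: G=2,T=2
[0] (2*2+0,2) = (4,2)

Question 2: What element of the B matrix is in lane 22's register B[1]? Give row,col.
5,5

lane 22->22/4=5, 22 mod 4=2
i=1  r:2·2+1->5  c:5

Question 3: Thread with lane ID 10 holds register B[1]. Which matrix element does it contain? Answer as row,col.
lane 10: g=2 (10/4), t=2 (10%4)
i=1: r=2*2+1=5, c=g=2

5,2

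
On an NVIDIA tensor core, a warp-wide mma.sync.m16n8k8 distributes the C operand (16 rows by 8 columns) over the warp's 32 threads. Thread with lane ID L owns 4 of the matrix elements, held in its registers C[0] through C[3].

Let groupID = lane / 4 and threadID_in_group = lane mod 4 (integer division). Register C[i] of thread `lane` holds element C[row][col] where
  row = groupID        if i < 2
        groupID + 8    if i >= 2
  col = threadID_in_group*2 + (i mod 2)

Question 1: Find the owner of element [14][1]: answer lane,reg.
24,3

r=14→G=6,rhi=1  c=1→T=0,p=1
L=6*4+0=24  i=1*2+1=3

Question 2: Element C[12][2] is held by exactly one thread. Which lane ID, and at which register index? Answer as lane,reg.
r=12→G=4,rhi=1  c=2→T=1,p=0
L=4*4+1=17  i=1*2+0=2

17,2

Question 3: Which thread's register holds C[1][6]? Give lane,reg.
7,0

r=1⇒gr=1,Rb=0  c=6⇒th=3,odd=0
L=1*4+3=7  i=0*2+0=0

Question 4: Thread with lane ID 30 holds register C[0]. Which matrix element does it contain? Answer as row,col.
L=30→G=30>>2=7, T=30&3=2
[0]→row 7+0=7  col 2·2+0=4

7,4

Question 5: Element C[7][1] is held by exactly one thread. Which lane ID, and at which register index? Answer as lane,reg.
r: 7->gid=7,r8=0  c: 1->tid=0,i&1=1
L=7*4+0=28  i=0*2+1=1

28,1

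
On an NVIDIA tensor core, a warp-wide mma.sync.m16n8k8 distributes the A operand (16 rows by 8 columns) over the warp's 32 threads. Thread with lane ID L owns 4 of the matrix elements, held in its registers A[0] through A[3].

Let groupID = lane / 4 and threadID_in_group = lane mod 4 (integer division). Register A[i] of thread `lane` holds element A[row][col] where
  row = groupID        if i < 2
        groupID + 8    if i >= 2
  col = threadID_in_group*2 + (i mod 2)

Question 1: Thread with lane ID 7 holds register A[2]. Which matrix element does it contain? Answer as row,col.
lane 7->7/4=1, 7 mod 4=3
i=2  r:1+8->9  c:2·3+0->6

9,6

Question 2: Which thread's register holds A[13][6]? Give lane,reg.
23,2

r=13→G=5,rhi=1  c=6→T=3,p=0
L=5*4+3=23  i=1*2+0=2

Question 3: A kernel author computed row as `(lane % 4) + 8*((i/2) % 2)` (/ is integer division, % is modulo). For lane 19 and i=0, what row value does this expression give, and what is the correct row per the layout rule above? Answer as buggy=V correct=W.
buggy=3 correct=4

`(lane % 4) + 8*((i/2) % 2)`[19,0]⇒3
L=19⇒gr=19>>2=4, th=19&3=3
[0]⇒row 4+0=4  col 3·2+0=6
row: 3 vs 4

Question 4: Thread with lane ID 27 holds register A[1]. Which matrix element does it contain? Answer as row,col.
27: gr=6,th=3
[1] (6+0,3*2+1) = (6,7)

6,7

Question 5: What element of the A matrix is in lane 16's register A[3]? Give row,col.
12,1

L=16->gid=16>>2=4, tid=16&3=0
[3]->row 4+8=12  col 0·2+1=1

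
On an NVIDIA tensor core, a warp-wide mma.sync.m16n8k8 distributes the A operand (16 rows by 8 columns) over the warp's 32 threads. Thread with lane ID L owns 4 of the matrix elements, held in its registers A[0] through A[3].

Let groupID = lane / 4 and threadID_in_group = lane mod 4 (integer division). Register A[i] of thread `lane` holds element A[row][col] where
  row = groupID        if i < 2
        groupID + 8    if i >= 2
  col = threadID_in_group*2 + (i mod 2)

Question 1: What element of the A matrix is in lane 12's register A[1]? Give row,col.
12: grp=3,tig=0
[1] (3+0,0*2+1) = (3,1)

3,1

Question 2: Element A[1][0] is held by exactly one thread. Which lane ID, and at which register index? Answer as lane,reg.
4,0

r: 1->gid=1,r8=0  c: 0->tid=0,i&1=0
L=1*4+0=4  i=0*2+0=0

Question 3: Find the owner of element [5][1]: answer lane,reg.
r: 5->gid=5,r8=0  c: 1->tid=0,i&1=1
L=5*4+0=20  i=0*2+1=1

20,1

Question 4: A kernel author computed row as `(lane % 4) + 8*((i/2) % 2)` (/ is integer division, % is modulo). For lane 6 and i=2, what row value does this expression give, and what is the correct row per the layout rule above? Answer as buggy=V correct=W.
`(lane % 4) + 8*((i/2) % 2)`[6,2]->10
lane 6->6/4=1, 6 mod 4=2
i=2  r:1+8->9  c:2·2+0->4
row: 10 vs 9

buggy=10 correct=9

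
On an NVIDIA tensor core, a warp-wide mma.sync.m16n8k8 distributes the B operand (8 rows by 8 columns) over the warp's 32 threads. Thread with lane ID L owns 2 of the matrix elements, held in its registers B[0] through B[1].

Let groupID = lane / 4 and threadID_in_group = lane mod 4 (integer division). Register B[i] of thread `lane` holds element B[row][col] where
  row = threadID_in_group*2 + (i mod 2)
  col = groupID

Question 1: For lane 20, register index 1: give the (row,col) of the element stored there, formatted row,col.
1,5

lane 20: grp=5 (20/4), tig=0 (20%4)
i=1: r=0*2+1=1, c=grp=5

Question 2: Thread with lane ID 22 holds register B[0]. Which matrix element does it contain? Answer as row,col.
4,5

lane 22: gid=5 (22/4), tid=2 (22%4)
i=0: r=2*2+0=4, c=gid=5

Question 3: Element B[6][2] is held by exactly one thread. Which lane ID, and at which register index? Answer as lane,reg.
c:2=>grp=2  r:6=>tig=3,lo=0
L=2*4+3=11  i=0=0

11,0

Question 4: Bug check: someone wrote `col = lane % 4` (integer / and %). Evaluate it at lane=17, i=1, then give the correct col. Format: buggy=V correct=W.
`lane % 4`[17,1]->1
lane 17->17/4=4, 17 mod 4=1
i=1  r:2·1+1->3  c:4
col: 1 vs 4

buggy=1 correct=4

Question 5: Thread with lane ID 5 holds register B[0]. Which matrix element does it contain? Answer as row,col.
2,1

5: gid=1,tid=1
[0] (1*2+0,1) = (2,1)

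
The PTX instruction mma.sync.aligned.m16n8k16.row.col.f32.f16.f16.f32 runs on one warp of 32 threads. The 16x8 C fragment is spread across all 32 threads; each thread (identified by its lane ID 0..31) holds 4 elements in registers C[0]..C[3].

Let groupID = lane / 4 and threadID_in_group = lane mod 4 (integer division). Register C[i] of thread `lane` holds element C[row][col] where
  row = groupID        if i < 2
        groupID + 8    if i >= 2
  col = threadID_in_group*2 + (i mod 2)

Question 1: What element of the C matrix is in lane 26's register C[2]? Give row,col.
L=26->gid=26>>2=6, tid=26&3=2
[2]->row 6+8=14  col 2·2+0=4

14,4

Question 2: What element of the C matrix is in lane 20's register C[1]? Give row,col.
L=20→G=20>>2=5, T=20&3=0
[1]→row 5+0=5  col 0·2+1=1

5,1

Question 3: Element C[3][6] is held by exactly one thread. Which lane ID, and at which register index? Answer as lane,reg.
r=3->g=3,rb=0  c=6->t=3,b0=0
L=3*4+3=15  i=0*2+0=0

15,0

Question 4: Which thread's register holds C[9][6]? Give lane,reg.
7,2

r=9⇒gr=1,Rb=1  c=6⇒th=3,odd=0
L=1*4+3=7  i=1*2+0=2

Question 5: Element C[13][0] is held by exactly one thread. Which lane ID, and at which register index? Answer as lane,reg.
20,2

r=13⇒gr=5,Rb=1  c=0⇒th=0,odd=0
L=5*4+0=20  i=1*2+0=2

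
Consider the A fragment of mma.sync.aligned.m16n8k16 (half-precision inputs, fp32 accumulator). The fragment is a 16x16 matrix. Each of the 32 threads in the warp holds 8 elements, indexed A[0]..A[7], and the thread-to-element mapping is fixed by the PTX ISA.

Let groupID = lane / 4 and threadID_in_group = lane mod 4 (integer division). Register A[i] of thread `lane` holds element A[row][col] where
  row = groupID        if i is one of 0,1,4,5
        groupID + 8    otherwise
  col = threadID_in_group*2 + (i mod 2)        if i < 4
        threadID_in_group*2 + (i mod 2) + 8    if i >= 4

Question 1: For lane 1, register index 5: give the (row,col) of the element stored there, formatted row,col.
0,11

lane 1->1/4=0, 1 mod 4=1
i=5  r:0+0->0  c:2·1+1+8->11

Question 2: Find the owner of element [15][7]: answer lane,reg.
r=15⇒gr=7,Rb=1  c=7⇒Cb=0,th=3,odd=1
L=7*4+3=31  i=0*4+1*2+1=3

31,3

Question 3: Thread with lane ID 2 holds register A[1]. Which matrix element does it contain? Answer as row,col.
0,5

L=2⇒gr=2>>2=0, th=2&3=2
[1]⇒row 0+0=0  col 2·2+1+0=5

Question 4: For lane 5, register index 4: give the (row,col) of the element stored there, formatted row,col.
lane 5⇒5/4=1, 5 mod 4=1
i=4  r:1+0⇒1  c:2·1+0+8⇒10

1,10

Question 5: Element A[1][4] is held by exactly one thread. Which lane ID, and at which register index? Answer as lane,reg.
r:1=>grp=1,rB=0  c:4=>cB=0,tig=2,lo=0
L=1*4+2=6  i=0*4+0*2+0=0

6,0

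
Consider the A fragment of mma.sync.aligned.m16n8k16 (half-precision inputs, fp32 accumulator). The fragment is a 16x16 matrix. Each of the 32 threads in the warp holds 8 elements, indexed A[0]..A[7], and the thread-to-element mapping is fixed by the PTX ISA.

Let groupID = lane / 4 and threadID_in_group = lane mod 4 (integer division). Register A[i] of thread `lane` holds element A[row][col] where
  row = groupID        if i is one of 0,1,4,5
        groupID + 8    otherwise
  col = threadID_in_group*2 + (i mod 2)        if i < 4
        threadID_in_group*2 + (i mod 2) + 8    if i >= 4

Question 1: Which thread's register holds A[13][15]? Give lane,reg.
r=13->g=5,rb=1  c=15->cb=1,t=3,b0=1
L=5*4+3=23  i=1*4+1*2+1=7

23,7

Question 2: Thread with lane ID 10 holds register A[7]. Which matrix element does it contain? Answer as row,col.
lane 10⇒10/4=2, 10 mod 4=2
i=7  r:2+8⇒10  c:2·2+1+8⇒13

10,13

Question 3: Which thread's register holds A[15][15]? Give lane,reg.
r:15=>grp=7,rB=1  c:15=>cB=1,tig=3,lo=1
L=7*4+3=31  i=1*4+1*2+1=7

31,7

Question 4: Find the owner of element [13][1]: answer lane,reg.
20,3

r: 13->gid=5,r8=1  c: 1->c8=0,tid=0,i&1=1
L=5*4+0=20  i=0*4+1*2+1=3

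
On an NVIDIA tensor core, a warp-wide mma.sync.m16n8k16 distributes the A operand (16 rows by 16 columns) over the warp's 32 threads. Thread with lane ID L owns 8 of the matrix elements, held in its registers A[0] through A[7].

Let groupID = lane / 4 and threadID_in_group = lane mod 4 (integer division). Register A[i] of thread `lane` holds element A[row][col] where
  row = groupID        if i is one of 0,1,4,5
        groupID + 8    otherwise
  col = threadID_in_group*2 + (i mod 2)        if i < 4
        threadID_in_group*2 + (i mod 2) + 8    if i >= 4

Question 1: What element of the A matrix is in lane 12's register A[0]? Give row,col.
lane 12: grp=3 (12/4), tig=0 (12%4)
i=0: r=3+0=3, c=0*2+0+0=0

3,0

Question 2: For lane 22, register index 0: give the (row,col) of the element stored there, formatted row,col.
L=22⇒gr=22>>2=5, th=22&3=2
[0]⇒row 5+0=5  col 2·2+0+0=4

5,4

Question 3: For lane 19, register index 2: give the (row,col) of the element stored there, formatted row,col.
lane 19=>19/4=4, 19 mod 4=3
i=2  r:4+8=>12  c:2·3+0+0=>6

12,6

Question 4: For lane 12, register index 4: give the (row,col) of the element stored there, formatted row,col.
L=12=>grp=12>>2=3, tig=12&3=0
[4]=>row 3+0=3  col 0·2+0+8=8

3,8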